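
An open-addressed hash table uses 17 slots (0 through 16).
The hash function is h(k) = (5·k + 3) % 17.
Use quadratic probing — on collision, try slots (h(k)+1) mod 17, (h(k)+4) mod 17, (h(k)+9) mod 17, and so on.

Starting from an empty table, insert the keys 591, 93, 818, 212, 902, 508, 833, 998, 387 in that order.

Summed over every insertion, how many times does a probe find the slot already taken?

591: h=0 -> slot 0
93: h=9 -> slot 9
818: h=13 -> slot 13
212: h=9, probe 9,10 -> slot 10
902: h=8 -> slot 8
508: h=10, probe 10,11 -> slot 11
833: h=3 -> slot 3
998: h=12 -> slot 12
387: h=0, probe 0,1 -> slot 1
Table: [591, 387, —, 833, —, —, —, —, 902, 93, 212, 508, 998, 818, —, —, —]

3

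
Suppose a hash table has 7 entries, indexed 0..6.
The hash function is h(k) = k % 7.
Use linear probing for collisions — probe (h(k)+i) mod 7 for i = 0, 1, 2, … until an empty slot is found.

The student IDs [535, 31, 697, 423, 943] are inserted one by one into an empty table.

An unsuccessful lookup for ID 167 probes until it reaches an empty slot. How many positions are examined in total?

Insert 535: h=3, slot 3 empty → index 3.
Insert 31: h=3, slot 3 occupied → index 4.
Insert 697: h=4, slot 4 occupied → index 5.
Insert 423: h=3, slots 3,4,5 occupied → index 6.
Insert 943: h=5, slots 5,6 occupied → index 0.
Table: [943, —, —, 535, 31, 697, 423]
Lookup 167: h=6, probe 6,0,1 → slot 1 empty, not found.

3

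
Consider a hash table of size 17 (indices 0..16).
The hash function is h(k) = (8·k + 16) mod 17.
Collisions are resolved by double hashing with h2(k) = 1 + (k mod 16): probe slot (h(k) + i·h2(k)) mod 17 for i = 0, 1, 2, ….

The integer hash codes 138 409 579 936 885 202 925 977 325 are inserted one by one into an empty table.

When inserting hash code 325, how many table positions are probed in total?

3

138: h=15 => slot 15
409: h=7 => slot 7
579: h=7, h2=4, probe 7,11 => slot 11
936: h=7, h2=9, probe 7,16 => slot 16
885: h=7, h2=6, probe 7,13 => slot 13
202: h=0 => slot 0
925: h=4 => slot 4
977: h=12 => slot 12
325: h=15, h2=6, probe 15,4,10 => slot 10
Table: [202, ., ., ., 925, ., ., 409, ., ., 325, 579, 977, 885, ., 138, 936]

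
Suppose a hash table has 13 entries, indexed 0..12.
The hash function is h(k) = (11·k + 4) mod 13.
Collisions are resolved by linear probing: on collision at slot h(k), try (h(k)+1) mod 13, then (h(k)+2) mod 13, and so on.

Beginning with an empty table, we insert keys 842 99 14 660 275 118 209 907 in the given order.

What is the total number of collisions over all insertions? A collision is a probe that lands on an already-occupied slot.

6

Insert 842: h=10, slot 10 empty -> index 10.
Insert 99: h=1, slot 1 empty -> index 1.
Insert 14: h=2, slot 2 empty -> index 2.
Insert 660: h=10, slot 10 occupied -> index 11.
Insert 275: h=0, slot 0 empty -> index 0.
Insert 118: h=2, slot 2 occupied -> index 3.
Insert 209: h=2, slots 2,3 occupied -> index 4.
Insert 907: h=10, slots 10,11 occupied -> index 12.
Table: [275, 99, 14, 118, 209, —, —, —, —, —, 842, 660, 907]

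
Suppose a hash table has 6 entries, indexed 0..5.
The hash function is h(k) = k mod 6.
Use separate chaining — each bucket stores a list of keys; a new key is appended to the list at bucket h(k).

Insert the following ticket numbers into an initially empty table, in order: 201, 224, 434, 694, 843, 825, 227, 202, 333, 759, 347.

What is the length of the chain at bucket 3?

Insert 201: h=3, bucket 3 empty -> new chain.
Insert 224: h=2, bucket 2 empty -> new chain.
Insert 434: h=2, bucket 2 nonempty -> append to chain.
Insert 694: h=4, bucket 4 empty -> new chain.
Insert 843: h=3, bucket 3 nonempty -> append to chain.
Insert 825: h=3, bucket 3 nonempty -> append to chain.
Insert 227: h=5, bucket 5 empty -> new chain.
Insert 202: h=4, bucket 4 nonempty -> append to chain.
Insert 333: h=3, bucket 3 nonempty -> append to chain.
Insert 759: h=3, bucket 3 nonempty -> append to chain.
Insert 347: h=5, bucket 5 nonempty -> append to chain.
Final buckets:
0: ∅
1: ∅
2: 224 -> 434
3: 201 -> 843 -> 825 -> 333 -> 759
4: 694 -> 202
5: 227 -> 347

5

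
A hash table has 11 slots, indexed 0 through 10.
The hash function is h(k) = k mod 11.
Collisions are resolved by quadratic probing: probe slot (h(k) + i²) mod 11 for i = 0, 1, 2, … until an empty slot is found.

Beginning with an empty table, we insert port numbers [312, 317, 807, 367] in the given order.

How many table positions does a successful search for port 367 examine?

3

312: h=4 → slot 4
317: h=9 → slot 9
807: h=4, probe 4,5 → slot 5
367: h=4, probe 4,5,8 → slot 8
Table: [∅, ∅, ∅, ∅, 312, 807, ∅, ∅, 367, 317, ∅]
Lookup 367: h=4, probe 4,5,8 → found at 8.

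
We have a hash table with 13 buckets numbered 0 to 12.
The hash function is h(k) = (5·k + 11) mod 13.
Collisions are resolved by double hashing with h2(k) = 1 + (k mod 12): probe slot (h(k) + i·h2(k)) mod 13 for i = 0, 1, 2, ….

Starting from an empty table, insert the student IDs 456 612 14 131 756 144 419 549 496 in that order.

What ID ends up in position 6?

456: h=3 → slot 3
612: h=3, h2=1, probe 3,4 → slot 4
14: h=3, h2=3, probe 3,6 → slot 6
131: h=3, h2=12, probe 3,2 → slot 2
756: h=8 → slot 8
144: h=3, h2=1, probe 3,4,5 → slot 5
419: h=0 → slot 0
549: h=0, h2=10, probe 0,10 → slot 10
496: h=8, h2=5, probe 8,0,5,10,2,7 → slot 7
Table: [419, ∅, 131, 456, 612, 144, 14, 496, 756, ∅, 549, ∅, ∅]

14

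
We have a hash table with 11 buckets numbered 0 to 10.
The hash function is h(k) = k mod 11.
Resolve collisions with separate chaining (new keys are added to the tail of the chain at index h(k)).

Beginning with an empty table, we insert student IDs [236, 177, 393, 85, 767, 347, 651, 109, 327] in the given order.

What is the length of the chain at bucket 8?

Insert 236: h=5, bucket 5 empty -> new chain.
Insert 177: h=1, bucket 1 empty -> new chain.
Insert 393: h=8, bucket 8 empty -> new chain.
Insert 85: h=8, bucket 8 nonempty -> append to chain.
Insert 767: h=8, bucket 8 nonempty -> append to chain.
Insert 347: h=6, bucket 6 empty -> new chain.
Insert 651: h=2, bucket 2 empty -> new chain.
Insert 109: h=10, bucket 10 empty -> new chain.
Insert 327: h=8, bucket 8 nonempty -> append to chain.
Final buckets:
0: ∅
1: 177
2: 651
3: ∅
4: ∅
5: 236
6: 347
7: ∅
8: 393 -> 85 -> 767 -> 327
9: ∅
10: 109

4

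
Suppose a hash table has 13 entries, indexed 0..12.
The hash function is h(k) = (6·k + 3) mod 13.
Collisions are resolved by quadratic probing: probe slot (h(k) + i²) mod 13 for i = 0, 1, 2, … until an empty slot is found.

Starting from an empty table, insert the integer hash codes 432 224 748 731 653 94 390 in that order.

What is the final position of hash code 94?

11

Insert 432: h=8, slot 8 empty → index 8.
Insert 224: h=8, slot 8 occupied → index 9.
Insert 748: h=6, slot 6 empty → index 6.
Insert 731: h=8, slots 8,9 occupied → index 12.
Insert 653: h=8, slots 8,9,12 occupied → index 4.
Insert 94: h=8, slots 8,9,12,4 occupied → index 11.
Insert 390: h=3, slot 3 empty → index 3.
Table: [., ., ., 390, 653, ., 748, ., 432, 224, ., 94, 731]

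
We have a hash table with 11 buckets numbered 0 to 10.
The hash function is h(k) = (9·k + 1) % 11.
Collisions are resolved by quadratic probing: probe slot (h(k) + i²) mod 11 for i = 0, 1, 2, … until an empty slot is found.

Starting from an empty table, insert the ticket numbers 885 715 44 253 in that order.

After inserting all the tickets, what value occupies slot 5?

44

885 hashes to 2; slot 2 is free => place at 2.
715 hashes to 1; slot 1 is free => place at 1.
44 hashes to 1; 1,2 taken => place at 5.
253 hashes to 1; 1,2,5 taken => place at 10.
Table: [., 715, 885, ., ., 44, ., ., ., ., 253]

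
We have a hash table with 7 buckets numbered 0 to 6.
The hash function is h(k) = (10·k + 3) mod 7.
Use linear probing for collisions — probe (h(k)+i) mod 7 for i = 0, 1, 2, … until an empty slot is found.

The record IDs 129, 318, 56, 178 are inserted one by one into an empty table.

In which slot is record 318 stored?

6

129 hashes to 5; slot 5 is free => place at 5.
318 hashes to 5; 5 taken => place at 6.
56 hashes to 3; slot 3 is free => place at 3.
178 hashes to 5; 5,6 taken => place at 0.
Table: [178, —, —, 56, —, 129, 318]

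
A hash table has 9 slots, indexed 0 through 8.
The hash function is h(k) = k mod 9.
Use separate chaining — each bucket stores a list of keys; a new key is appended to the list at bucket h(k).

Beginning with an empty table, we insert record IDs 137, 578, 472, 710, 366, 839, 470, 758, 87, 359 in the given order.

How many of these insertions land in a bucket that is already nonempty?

6

137 → bucket 2
578 → bucket 2 (collision)
472 → bucket 4
710 → bucket 8
366 → bucket 6
839 → bucket 2 (collision)
470 → bucket 2 (collision)
758 → bucket 2 (collision)
87 → bucket 6 (collision)
359 → bucket 8 (collision)
Final buckets:
0: —
1: —
2: 137 -> 578 -> 839 -> 470 -> 758
3: —
4: 472
5: —
6: 366 -> 87
7: —
8: 710 -> 359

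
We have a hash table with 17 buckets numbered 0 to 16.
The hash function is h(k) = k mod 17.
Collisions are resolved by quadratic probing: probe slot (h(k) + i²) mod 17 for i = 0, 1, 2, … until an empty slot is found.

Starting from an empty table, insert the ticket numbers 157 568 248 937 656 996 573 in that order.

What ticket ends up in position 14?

996

Insert 157: h=4, slot 4 empty => index 4.
Insert 568: h=7, slot 7 empty => index 7.
Insert 248: h=10, slot 10 empty => index 10.
Insert 937: h=2, slot 2 empty => index 2.
Insert 656: h=10, slot 10 occupied => index 11.
Insert 996: h=10, slots 10,11 occupied => index 14.
Insert 573: h=12, slot 12 empty => index 12.
Table: [-, -, 937, -, 157, -, -, 568, -, -, 248, 656, 573, -, 996, -, -]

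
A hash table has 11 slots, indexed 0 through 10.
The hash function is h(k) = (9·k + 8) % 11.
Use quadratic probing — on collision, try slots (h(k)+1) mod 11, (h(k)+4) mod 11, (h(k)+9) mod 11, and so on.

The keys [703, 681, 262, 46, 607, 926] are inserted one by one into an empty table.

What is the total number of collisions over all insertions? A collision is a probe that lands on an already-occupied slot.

Insert 703: h=10, slot 10 empty -> index 10.
Insert 681: h=10, slot 10 occupied -> index 0.
Insert 262: h=1, slot 1 empty -> index 1.
Insert 46: h=4, slot 4 empty -> index 4.
Insert 607: h=4, slot 4 occupied -> index 5.
Insert 926: h=4, slots 4,5 occupied -> index 8.
Table: [681, 262, ∅, ∅, 46, 607, ∅, ∅, 926, ∅, 703]

4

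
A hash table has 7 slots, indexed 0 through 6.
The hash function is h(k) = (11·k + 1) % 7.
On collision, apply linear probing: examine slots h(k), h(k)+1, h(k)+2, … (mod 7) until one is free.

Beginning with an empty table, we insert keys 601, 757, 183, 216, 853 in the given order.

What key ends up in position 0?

216

601 hashes to 4; slot 4 is free => place at 4.
757 hashes to 5; slot 5 is free => place at 5.
183 hashes to 5; 5 taken => place at 6.
216 hashes to 4; 4,5,6 taken => place at 0.
853 hashes to 4; 4,5,6,0 taken => place at 1.
Table: [216, 853, ., ., 601, 757, 183]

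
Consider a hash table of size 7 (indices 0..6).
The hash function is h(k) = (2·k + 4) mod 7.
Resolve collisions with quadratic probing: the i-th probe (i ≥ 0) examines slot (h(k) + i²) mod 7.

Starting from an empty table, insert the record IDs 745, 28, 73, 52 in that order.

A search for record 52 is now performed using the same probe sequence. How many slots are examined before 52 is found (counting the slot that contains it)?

4

745 hashes to 3; slot 3 is free → place at 3.
28 hashes to 4; slot 4 is free → place at 4.
73 hashes to 3; 3,4 taken → place at 0.
52 hashes to 3; 3,4,0 taken → place at 5.
Table: [73, _, _, 745, 28, 52, _]
Lookup 52: h=3, probe 3,4,0,5 → found at 5.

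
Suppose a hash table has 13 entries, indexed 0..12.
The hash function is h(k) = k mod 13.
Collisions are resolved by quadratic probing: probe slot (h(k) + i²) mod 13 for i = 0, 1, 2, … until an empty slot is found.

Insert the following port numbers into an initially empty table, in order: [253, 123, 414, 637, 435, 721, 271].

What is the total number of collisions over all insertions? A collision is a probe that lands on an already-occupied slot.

7

Insert 253: h=6, slot 6 empty -> index 6.
Insert 123: h=6, slot 6 occupied -> index 7.
Insert 414: h=11, slot 11 empty -> index 11.
Insert 637: h=0, slot 0 empty -> index 0.
Insert 435: h=6, slots 6,7 occupied -> index 10.
Insert 721: h=6, slots 6,7,10 occupied -> index 2.
Insert 271: h=11, slot 11 occupied -> index 12.
Table: [637, -, 721, -, -, -, 253, 123, -, -, 435, 414, 271]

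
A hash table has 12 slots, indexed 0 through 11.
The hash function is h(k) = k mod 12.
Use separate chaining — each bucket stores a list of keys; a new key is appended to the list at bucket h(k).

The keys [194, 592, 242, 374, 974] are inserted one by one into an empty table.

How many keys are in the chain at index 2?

4

194 → bucket 2
592 → bucket 4
242 → bucket 2 (collision)
374 → bucket 2 (collision)
974 → bucket 2 (collision)
Final buckets:
0: -
1: -
2: 194 -> 242 -> 374 -> 974
3: -
4: 592
5: -
6: -
7: -
8: -
9: -
10: -
11: -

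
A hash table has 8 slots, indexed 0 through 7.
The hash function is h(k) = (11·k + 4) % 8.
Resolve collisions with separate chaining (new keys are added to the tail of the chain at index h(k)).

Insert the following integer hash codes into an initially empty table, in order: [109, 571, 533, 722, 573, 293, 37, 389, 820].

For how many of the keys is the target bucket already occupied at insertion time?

Insert 109: h=3, bucket 3 empty -> new chain.
Insert 571: h=5, bucket 5 empty -> new chain.
Insert 533: h=3, bucket 3 nonempty -> append to chain.
Insert 722: h=2, bucket 2 empty -> new chain.
Insert 573: h=3, bucket 3 nonempty -> append to chain.
Insert 293: h=3, bucket 3 nonempty -> append to chain.
Insert 37: h=3, bucket 3 nonempty -> append to chain.
Insert 389: h=3, bucket 3 nonempty -> append to chain.
Insert 820: h=0, bucket 0 empty -> new chain.
Final buckets:
0: 820
1: _
2: 722
3: 109 -> 533 -> 573 -> 293 -> 37 -> 389
4: _
5: 571
6: _
7: _

5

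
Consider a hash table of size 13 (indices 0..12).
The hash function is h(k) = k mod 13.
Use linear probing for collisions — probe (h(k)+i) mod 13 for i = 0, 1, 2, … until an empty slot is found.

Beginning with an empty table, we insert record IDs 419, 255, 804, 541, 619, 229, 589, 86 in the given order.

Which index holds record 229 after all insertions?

12

419: h=3 => slot 3
255: h=8 => slot 8
804: h=11 => slot 11
541: h=8, probe 8,9 => slot 9
619: h=8, probe 8,9,10 => slot 10
229: h=8, probe 8,9,10,11,12 => slot 12
589: h=4 => slot 4
86: h=8, probe 8,9,10,11,12,0 => slot 0
Table: [86, ∅, ∅, 419, 589, ∅, ∅, ∅, 255, 541, 619, 804, 229]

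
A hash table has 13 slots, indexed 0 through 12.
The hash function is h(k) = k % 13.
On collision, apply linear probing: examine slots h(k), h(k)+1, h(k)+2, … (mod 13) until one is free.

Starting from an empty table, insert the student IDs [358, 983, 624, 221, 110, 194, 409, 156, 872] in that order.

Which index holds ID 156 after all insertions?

2

358 hashes to 7; slot 7 is free → place at 7.
983 hashes to 8; slot 8 is free → place at 8.
624 hashes to 0; slot 0 is free → place at 0.
221 hashes to 0; 0 taken → place at 1.
110 hashes to 6; slot 6 is free → place at 6.
194 hashes to 12; slot 12 is free → place at 12.
409 hashes to 6; 6,7,8 taken → place at 9.
156 hashes to 0; 0,1 taken → place at 2.
872 hashes to 1; 1,2 taken → place at 3.
Table: [624, 221, 156, 872, ∅, ∅, 110, 358, 983, 409, ∅, ∅, 194]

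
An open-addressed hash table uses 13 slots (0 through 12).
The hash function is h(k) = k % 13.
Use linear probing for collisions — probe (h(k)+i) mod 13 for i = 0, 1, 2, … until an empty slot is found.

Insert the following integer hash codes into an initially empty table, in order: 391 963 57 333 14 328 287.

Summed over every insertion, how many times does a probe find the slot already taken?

9

Insert 391: h=1, slot 1 empty → index 1.
Insert 963: h=1, slot 1 occupied → index 2.
Insert 57: h=5, slot 5 empty → index 5.
Insert 333: h=8, slot 8 empty → index 8.
Insert 14: h=1, slots 1,2 occupied → index 3.
Insert 328: h=3, slot 3 occupied → index 4.
Insert 287: h=1, slots 1,2,3,4,5 occupied → index 6.
Table: [., 391, 963, 14, 328, 57, 287, ., 333, ., ., ., .]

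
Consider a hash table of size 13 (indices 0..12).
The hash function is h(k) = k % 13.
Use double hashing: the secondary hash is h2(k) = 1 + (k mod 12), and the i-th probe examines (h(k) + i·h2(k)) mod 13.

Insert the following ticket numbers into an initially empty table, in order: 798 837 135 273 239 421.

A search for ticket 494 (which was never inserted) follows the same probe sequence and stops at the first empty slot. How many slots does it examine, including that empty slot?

798: h=5 -> slot 5
837: h=5, h2=10, probe 5,2 -> slot 2
135: h=5, h2=4, probe 5,9 -> slot 9
273: h=0 -> slot 0
239: h=5, h2=12, probe 5,4 -> slot 4
421: h=5, h2=2, probe 5,7 -> slot 7
Table: [273, ., 837, ., 239, 798, ., 421, ., 135, ., ., .]
Lookup 494: h=0, h2=3, probe 0,3 → slot 3 empty, not found.

2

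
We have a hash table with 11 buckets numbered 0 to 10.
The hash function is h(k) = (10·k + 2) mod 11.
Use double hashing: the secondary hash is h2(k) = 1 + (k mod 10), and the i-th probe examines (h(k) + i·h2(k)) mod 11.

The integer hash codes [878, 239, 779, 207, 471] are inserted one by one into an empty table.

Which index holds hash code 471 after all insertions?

6

Insert 878: h=4, slot 4 empty -> index 4.
Insert 239: h=5, slot 5 empty -> index 5.
Insert 779: h=4, h2=10, slot 4 occupied -> index 3.
Insert 207: h=4, h2=8, slot 4 occupied -> index 1.
Insert 471: h=4, h2=2, slot 4 occupied -> index 6.
Table: [—, 207, —, 779, 878, 239, 471, —, —, —, —]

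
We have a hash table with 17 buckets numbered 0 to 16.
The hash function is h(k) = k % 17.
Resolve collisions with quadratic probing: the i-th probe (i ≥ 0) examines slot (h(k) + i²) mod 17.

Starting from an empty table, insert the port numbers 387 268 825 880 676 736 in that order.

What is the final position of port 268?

387 hashes to 13; slot 13 is free -> place at 13.
268 hashes to 13; 13 taken -> place at 14.
825 hashes to 9; slot 9 is free -> place at 9.
880 hashes to 13; 13,14 taken -> place at 0.
676 hashes to 13; 13,14,0 taken -> place at 5.
736 hashes to 5; 5 taken -> place at 6.
Table: [880, ., ., ., ., 676, 736, ., ., 825, ., ., ., 387, 268, ., .]

14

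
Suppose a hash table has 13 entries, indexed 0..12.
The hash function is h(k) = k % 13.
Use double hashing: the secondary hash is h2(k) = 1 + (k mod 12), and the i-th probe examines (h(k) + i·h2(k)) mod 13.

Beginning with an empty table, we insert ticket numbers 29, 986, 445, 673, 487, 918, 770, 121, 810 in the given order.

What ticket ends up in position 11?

986

29: h=3 => slot 3
986: h=11 => slot 11
445: h=3, h2=2, probe 3,5 => slot 5
673: h=10 => slot 10
487: h=6 => slot 6
918: h=8 => slot 8
770: h=3, h2=3, probe 3,6,9 => slot 9
121: h=4 => slot 4
810: h=4, h2=7, probe 4,11,5,12 => slot 12
Table: [∅, ∅, ∅, 29, 121, 445, 487, ∅, 918, 770, 673, 986, 810]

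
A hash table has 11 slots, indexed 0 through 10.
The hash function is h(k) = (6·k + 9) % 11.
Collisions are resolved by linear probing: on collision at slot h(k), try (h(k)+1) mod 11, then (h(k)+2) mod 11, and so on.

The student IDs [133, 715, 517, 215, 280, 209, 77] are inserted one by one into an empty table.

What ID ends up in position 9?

715

Insert 133: h=4, slot 4 empty -> index 4.
Insert 715: h=9, slot 9 empty -> index 9.
Insert 517: h=9, slot 9 occupied -> index 10.
Insert 215: h=1, slot 1 empty -> index 1.
Insert 280: h=6, slot 6 empty -> index 6.
Insert 209: h=9, slots 9,10 occupied -> index 0.
Insert 77: h=9, slots 9,10,0,1 occupied -> index 2.
Table: [209, 215, 77, -, 133, -, 280, -, -, 715, 517]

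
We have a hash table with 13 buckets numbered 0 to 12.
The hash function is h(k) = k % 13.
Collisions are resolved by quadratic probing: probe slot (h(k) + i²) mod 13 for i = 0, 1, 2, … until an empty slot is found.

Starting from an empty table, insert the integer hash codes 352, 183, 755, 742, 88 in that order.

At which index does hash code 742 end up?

10

Insert 352: h=1, slot 1 empty => index 1.
Insert 183: h=1, slot 1 occupied => index 2.
Insert 755: h=1, slots 1,2 occupied => index 5.
Insert 742: h=1, slots 1,2,5 occupied => index 10.
Insert 88: h=10, slot 10 occupied => index 11.
Table: [., 352, 183, ., ., 755, ., ., ., ., 742, 88, .]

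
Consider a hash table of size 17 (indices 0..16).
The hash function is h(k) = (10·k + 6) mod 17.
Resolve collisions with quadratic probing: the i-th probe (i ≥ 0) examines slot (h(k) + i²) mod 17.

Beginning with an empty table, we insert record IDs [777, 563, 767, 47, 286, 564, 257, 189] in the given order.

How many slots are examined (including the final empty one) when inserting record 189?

777: h=7 => slot 7
563: h=9 => slot 9
767: h=9, probe 9,10 => slot 10
47: h=0 => slot 0
286: h=10, probe 10,11 => slot 11
564: h=2 => slot 2
257: h=9, probe 9,10,13 => slot 13
189: h=9, probe 9,10,13,1 => slot 1
Table: [47, 189, 564, -, -, -, -, 777, -, 563, 767, 286, -, 257, -, -, -]

4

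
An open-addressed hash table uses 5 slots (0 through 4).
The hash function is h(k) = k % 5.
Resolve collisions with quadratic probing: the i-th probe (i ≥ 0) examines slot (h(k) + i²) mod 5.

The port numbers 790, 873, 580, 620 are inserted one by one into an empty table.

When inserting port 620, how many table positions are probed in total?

790: h=0 => slot 0
873: h=3 => slot 3
580: h=0, probe 0,1 => slot 1
620: h=0, probe 0,1,4 => slot 4
Table: [790, 580, _, 873, 620]

3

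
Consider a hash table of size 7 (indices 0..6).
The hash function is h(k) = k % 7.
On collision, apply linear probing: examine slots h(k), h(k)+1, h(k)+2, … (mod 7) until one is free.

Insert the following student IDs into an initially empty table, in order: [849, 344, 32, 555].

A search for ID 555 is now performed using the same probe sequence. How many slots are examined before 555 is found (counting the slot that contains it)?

849: h=2 -> slot 2
344: h=1 -> slot 1
32: h=4 -> slot 4
555: h=2, probe 2,3 -> slot 3
Table: [-, 344, 849, 555, 32, -, -]
Lookup 555: h=2, probe 2,3 → found at 3.

2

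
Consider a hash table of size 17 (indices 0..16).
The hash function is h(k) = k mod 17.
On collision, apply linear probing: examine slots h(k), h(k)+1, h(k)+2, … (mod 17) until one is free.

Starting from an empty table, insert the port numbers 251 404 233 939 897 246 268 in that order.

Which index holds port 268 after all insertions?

Insert 251: h=13, slot 13 empty -> index 13.
Insert 404: h=13, slot 13 occupied -> index 14.
Insert 233: h=12, slot 12 empty -> index 12.
Insert 939: h=4, slot 4 empty -> index 4.
Insert 897: h=13, slots 13,14 occupied -> index 15.
Insert 246: h=8, slot 8 empty -> index 8.
Insert 268: h=13, slots 13,14,15 occupied -> index 16.
Table: [∅, ∅, ∅, ∅, 939, ∅, ∅, ∅, 246, ∅, ∅, ∅, 233, 251, 404, 897, 268]

16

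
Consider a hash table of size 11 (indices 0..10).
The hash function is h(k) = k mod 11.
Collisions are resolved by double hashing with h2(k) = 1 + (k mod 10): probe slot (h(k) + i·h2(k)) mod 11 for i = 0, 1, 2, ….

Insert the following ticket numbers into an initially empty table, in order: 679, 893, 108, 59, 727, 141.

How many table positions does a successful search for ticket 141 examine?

679: h=8 → slot 8
893: h=2 → slot 2
108: h=9 → slot 9
59: h=4 → slot 4
727: h=1 → slot 1
141: h=9, h2=2, probe 9,0 → slot 0
Table: [141, 727, 893, —, 59, —, —, —, 679, 108, —]
Lookup 141: h=9, h2=2, probe 9,0 → found at 0.

2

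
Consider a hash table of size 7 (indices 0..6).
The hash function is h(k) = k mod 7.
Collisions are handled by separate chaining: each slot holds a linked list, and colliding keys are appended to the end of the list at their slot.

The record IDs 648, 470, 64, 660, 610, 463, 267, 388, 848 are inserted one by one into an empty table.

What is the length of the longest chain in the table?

6

Insert 648: h=4, bucket 4 empty → new chain.
Insert 470: h=1, bucket 1 empty → new chain.
Insert 64: h=1, bucket 1 nonempty → append to chain.
Insert 660: h=2, bucket 2 empty → new chain.
Insert 610: h=1, bucket 1 nonempty → append to chain.
Insert 463: h=1, bucket 1 nonempty → append to chain.
Insert 267: h=1, bucket 1 nonempty → append to chain.
Insert 388: h=3, bucket 3 empty → new chain.
Insert 848: h=1, bucket 1 nonempty → append to chain.
Final buckets:
0: -
1: 470 -> 64 -> 610 -> 463 -> 267 -> 848
2: 660
3: 388
4: 648
5: -
6: -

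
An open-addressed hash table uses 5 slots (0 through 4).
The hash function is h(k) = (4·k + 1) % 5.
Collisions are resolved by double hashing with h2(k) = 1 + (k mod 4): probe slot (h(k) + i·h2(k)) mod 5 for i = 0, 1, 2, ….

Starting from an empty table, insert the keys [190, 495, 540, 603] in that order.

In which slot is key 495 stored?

190 hashes to 1; slot 1 is free -> place at 1.
495 hashes to 1, h2=4; 1 taken -> place at 0.
540 hashes to 1, h2=1; 1 taken -> place at 2.
603 hashes to 3; slot 3 is free -> place at 3.
Table: [495, 190, 540, 603, -]

0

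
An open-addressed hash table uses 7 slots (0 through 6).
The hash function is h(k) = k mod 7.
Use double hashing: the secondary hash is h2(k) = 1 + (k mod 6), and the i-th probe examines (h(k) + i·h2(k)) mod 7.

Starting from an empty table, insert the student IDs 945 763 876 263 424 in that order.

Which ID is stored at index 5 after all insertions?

424

945 hashes to 0; slot 0 is free => place at 0.
763 hashes to 0, h2=2; 0 taken => place at 2.
876 hashes to 1; slot 1 is free => place at 1.
263 hashes to 4; slot 4 is free => place at 4.
424 hashes to 4, h2=5; 4,2,0 taken => place at 5.
Table: [945, 876, 763, —, 263, 424, —]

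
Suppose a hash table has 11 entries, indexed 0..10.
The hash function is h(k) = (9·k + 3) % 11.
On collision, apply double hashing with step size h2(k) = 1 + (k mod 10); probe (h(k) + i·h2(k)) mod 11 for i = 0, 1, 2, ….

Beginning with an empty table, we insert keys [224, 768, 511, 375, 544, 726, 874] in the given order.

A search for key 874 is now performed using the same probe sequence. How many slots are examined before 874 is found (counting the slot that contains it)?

4

Insert 224: h=6, slot 6 empty => index 6.
Insert 768: h=7, slot 7 empty => index 7.
Insert 511: h=4, slot 4 empty => index 4.
Insert 375: h=1, slot 1 empty => index 1.
Insert 544: h=4, h2=5, slot 4 occupied => index 9.
Insert 726: h=3, slot 3 empty => index 3.
Insert 874: h=4, h2=5, slots 4,9,3 occupied => index 8.
Table: [., 375, ., 726, 511, ., 224, 768, 874, 544, .]
Lookup 874: h=4, h2=5, probe 4,9,3,8 → found at 8.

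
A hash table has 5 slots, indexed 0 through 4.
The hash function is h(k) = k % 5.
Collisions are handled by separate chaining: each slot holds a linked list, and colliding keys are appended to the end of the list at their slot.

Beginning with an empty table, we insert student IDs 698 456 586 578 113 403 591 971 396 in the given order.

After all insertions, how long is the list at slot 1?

5

698 → bucket 3
456 → bucket 1
586 → bucket 1 (collision)
578 → bucket 3 (collision)
113 → bucket 3 (collision)
403 → bucket 3 (collision)
591 → bucket 1 (collision)
971 → bucket 1 (collision)
396 → bucket 1 (collision)
Final buckets:
0: _
1: 456 -> 586 -> 591 -> 971 -> 396
2: _
3: 698 -> 578 -> 113 -> 403
4: _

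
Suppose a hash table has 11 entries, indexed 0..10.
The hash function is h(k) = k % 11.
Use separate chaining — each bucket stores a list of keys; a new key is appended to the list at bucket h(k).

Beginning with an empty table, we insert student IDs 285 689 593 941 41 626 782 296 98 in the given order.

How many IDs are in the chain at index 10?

285 -> bucket 10
689 -> bucket 7
593 -> bucket 10 (collision)
941 -> bucket 6
41 -> bucket 8
626 -> bucket 10 (collision)
782 -> bucket 1
296 -> bucket 10 (collision)
98 -> bucket 10 (collision)
Final buckets:
0: —
1: 782
2: —
3: —
4: —
5: —
6: 941
7: 689
8: 41
9: —
10: 285 -> 593 -> 626 -> 296 -> 98

5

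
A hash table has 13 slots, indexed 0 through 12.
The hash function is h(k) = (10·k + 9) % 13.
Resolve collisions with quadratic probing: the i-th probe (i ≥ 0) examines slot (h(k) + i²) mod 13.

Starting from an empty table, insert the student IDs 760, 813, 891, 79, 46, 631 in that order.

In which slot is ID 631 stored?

Insert 760: h=4, slot 4 empty → index 4.
Insert 813: h=1, slot 1 empty → index 1.
Insert 891: h=1, slot 1 occupied → index 2.
Insert 79: h=6, slot 6 empty → index 6.
Insert 46: h=1, slots 1,2 occupied → index 5.
Insert 631: h=1, slots 1,2,5 occupied → index 10.
Table: [., 813, 891, ., 760, 46, 79, ., ., ., 631, ., .]

10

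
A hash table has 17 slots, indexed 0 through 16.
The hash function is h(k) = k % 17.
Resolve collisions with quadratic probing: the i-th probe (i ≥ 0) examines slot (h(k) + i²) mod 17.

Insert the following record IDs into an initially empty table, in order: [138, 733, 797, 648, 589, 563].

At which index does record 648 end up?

138 hashes to 2; slot 2 is free => place at 2.
733 hashes to 2; 2 taken => place at 3.
797 hashes to 15; slot 15 is free => place at 15.
648 hashes to 2; 2,3 taken => place at 6.
589 hashes to 11; slot 11 is free => place at 11.
563 hashes to 2; 2,3,6,11 taken => place at 1.
Table: [—, 563, 138, 733, —, —, 648, —, —, —, —, 589, —, —, —, 797, —]

6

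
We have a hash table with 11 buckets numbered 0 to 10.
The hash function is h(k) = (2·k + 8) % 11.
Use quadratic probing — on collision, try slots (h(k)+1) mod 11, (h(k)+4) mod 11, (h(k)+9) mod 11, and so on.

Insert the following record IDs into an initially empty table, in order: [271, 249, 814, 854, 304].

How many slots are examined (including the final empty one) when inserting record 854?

271: h=0 -> slot 0
249: h=0, probe 0,1 -> slot 1
814: h=8 -> slot 8
854: h=0, probe 0,1,4 -> slot 4
304: h=0, probe 0,1,4,9 -> slot 9
Table: [271, 249, —, —, 854, —, —, —, 814, 304, —]

3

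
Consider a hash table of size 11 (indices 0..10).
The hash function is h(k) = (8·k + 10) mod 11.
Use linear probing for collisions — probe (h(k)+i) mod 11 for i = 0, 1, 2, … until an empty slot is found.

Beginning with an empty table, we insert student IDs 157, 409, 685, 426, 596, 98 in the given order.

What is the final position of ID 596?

5

Insert 157: h=1, slot 1 empty -> index 1.
Insert 409: h=4, slot 4 empty -> index 4.
Insert 685: h=1, slot 1 occupied -> index 2.
Insert 426: h=8, slot 8 empty -> index 8.
Insert 596: h=4, slot 4 occupied -> index 5.
Insert 98: h=2, slot 2 occupied -> index 3.
Table: [∅, 157, 685, 98, 409, 596, ∅, ∅, 426, ∅, ∅]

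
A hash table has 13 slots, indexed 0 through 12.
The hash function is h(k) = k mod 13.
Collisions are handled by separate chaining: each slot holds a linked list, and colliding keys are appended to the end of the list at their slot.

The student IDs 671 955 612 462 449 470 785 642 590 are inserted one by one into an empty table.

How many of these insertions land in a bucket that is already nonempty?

3

Insert 671: h=8, bucket 8 empty -> new chain.
Insert 955: h=6, bucket 6 empty -> new chain.
Insert 612: h=1, bucket 1 empty -> new chain.
Insert 462: h=7, bucket 7 empty -> new chain.
Insert 449: h=7, bucket 7 nonempty -> append to chain.
Insert 470: h=2, bucket 2 empty -> new chain.
Insert 785: h=5, bucket 5 empty -> new chain.
Insert 642: h=5, bucket 5 nonempty -> append to chain.
Insert 590: h=5, bucket 5 nonempty -> append to chain.
Final buckets:
0: -
1: 612
2: 470
3: -
4: -
5: 785 -> 642 -> 590
6: 955
7: 462 -> 449
8: 671
9: -
10: -
11: -
12: -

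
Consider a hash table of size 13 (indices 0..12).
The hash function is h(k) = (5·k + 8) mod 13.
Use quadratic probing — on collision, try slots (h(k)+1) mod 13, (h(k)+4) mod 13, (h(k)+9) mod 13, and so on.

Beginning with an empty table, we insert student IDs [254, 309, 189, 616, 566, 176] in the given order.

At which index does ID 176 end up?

0

Insert 254: h=4, slot 4 empty -> index 4.
Insert 309: h=6, slot 6 empty -> index 6.
Insert 189: h=4, slot 4 occupied -> index 5.
Insert 616: h=7, slot 7 empty -> index 7.
Insert 566: h=4, slots 4,5 occupied -> index 8.
Insert 176: h=4, slots 4,5,8 occupied -> index 0.
Table: [176, -, -, -, 254, 189, 309, 616, 566, -, -, -, -]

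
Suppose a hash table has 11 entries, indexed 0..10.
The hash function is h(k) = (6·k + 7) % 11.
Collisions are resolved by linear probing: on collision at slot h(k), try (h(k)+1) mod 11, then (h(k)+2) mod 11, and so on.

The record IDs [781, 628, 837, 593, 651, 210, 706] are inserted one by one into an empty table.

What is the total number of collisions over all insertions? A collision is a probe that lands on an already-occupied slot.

781: h=7 -> slot 7
628: h=2 -> slot 2
837: h=2, probe 2,3 -> slot 3
593: h=1 -> slot 1
651: h=8 -> slot 8
210: h=2, probe 2,3,4 -> slot 4
706: h=8, probe 8,9 -> slot 9
Table: [., 593, 628, 837, 210, ., ., 781, 651, 706, .]

4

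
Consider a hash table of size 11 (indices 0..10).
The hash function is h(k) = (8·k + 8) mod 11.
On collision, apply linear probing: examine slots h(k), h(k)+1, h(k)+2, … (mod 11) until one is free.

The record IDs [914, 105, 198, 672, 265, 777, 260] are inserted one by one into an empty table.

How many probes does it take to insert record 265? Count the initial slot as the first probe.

3

914 hashes to 5; slot 5 is free → place at 5.
105 hashes to 1; slot 1 is free → place at 1.
198 hashes to 8; slot 8 is free → place at 8.
672 hashes to 5; 5 taken → place at 6.
265 hashes to 5; 5,6 taken → place at 7.
777 hashes to 9; slot 9 is free → place at 9.
260 hashes to 9; 9 taken → place at 10.
Table: [_, 105, _, _, _, 914, 672, 265, 198, 777, 260]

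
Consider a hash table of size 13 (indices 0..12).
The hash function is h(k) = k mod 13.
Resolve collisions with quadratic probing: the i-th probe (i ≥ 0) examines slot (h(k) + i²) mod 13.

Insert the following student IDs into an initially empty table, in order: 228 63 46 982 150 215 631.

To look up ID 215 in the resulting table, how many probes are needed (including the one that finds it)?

6

228: h=7 => slot 7
63: h=11 => slot 11
46: h=7, probe 7,8 => slot 8
982: h=7, probe 7,8,11,3 => slot 3
150: h=7, probe 7,8,11,3,10 => slot 10
215: h=7, probe 7,8,11,3,10,6 => slot 6
631: h=7, probe 7,8,11,3,10,6,4 => slot 4
Table: [., ., ., 982, 631, ., 215, 228, 46, ., 150, 63, .]
Lookup 215: h=7, probe 7,8,11,3,10,6 → found at 6.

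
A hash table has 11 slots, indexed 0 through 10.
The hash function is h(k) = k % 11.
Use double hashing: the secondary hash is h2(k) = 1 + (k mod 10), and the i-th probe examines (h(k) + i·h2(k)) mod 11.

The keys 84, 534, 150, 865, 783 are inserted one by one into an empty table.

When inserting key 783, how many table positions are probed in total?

Insert 84: h=7, slot 7 empty => index 7.
Insert 534: h=6, slot 6 empty => index 6.
Insert 150: h=7, h2=1, slot 7 occupied => index 8.
Insert 865: h=7, h2=6, slot 7 occupied => index 2.
Insert 783: h=2, h2=4, slots 2,6 occupied => index 10.
Table: [—, —, 865, —, —, —, 534, 84, 150, —, 783]

3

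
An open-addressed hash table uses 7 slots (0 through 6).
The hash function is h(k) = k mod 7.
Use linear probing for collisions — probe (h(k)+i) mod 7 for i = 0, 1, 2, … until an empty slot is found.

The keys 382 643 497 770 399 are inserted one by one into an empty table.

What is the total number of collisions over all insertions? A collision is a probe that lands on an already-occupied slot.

3

Insert 382: h=4, slot 4 empty => index 4.
Insert 643: h=6, slot 6 empty => index 6.
Insert 497: h=0, slot 0 empty => index 0.
Insert 770: h=0, slot 0 occupied => index 1.
Insert 399: h=0, slots 0,1 occupied => index 2.
Table: [497, 770, 399, ∅, 382, ∅, 643]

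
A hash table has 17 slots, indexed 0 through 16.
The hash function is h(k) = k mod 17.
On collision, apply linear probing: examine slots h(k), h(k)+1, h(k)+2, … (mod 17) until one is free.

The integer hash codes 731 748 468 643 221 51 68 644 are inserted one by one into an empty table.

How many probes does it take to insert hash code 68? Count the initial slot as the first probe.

5

Insert 731: h=0, slot 0 empty → index 0.
Insert 748: h=0, slot 0 occupied → index 1.
Insert 468: h=9, slot 9 empty → index 9.
Insert 643: h=14, slot 14 empty → index 14.
Insert 221: h=0, slots 0,1 occupied → index 2.
Insert 51: h=0, slots 0,1,2 occupied → index 3.
Insert 68: h=0, slots 0,1,2,3 occupied → index 4.
Insert 644: h=15, slot 15 empty → index 15.
Table: [731, 748, 221, 51, 68, _, _, _, _, 468, _, _, _, _, 643, 644, _]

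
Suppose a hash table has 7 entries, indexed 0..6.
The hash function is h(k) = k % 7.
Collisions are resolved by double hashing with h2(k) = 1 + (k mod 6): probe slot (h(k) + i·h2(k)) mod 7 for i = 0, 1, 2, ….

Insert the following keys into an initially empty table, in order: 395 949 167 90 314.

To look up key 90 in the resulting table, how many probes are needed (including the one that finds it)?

2

Insert 395: h=3, slot 3 empty -> index 3.
Insert 949: h=4, slot 4 empty -> index 4.
Insert 167: h=6, slot 6 empty -> index 6.
Insert 90: h=6, h2=1, slot 6 occupied -> index 0.
Insert 314: h=6, h2=3, slot 6 occupied -> index 2.
Table: [90, -, 314, 395, 949, -, 167]
Lookup 90: h=6, h2=1, probe 6,0 → found at 0.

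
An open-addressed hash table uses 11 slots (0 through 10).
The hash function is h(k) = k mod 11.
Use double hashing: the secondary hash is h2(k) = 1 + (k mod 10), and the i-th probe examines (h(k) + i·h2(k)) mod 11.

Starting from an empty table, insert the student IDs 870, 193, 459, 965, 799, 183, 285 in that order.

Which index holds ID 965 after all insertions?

3

Insert 870: h=1, slot 1 empty => index 1.
Insert 193: h=6, slot 6 empty => index 6.
Insert 459: h=8, slot 8 empty => index 8.
Insert 965: h=8, h2=6, slot 8 occupied => index 3.
Insert 799: h=7, slot 7 empty => index 7.
Insert 183: h=7, h2=4, slot 7 occupied => index 0.
Insert 285: h=10, slot 10 empty => index 10.
Table: [183, 870, ., 965, ., ., 193, 799, 459, ., 285]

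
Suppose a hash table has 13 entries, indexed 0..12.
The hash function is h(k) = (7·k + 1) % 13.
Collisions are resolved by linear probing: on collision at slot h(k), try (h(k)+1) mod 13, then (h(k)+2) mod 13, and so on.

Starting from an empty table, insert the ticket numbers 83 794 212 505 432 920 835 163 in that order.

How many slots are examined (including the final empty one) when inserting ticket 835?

83: h=10 -> slot 10
794: h=8 -> slot 8
212: h=3 -> slot 3
505: h=0 -> slot 0
432: h=9 -> slot 9
920: h=6 -> slot 6
835: h=9, probe 9,10,11 -> slot 11
163: h=11, probe 11,12 -> slot 12
Table: [505, ∅, ∅, 212, ∅, ∅, 920, ∅, 794, 432, 83, 835, 163]

3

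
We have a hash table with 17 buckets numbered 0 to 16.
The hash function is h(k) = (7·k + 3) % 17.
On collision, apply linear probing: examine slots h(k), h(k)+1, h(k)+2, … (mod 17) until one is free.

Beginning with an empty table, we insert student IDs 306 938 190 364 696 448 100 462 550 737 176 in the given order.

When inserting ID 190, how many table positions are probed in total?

2

306 hashes to 3; slot 3 is free => place at 3.
938 hashes to 7; slot 7 is free => place at 7.
190 hashes to 7; 7 taken => place at 8.
364 hashes to 1; slot 1 is free => place at 1.
696 hashes to 13; slot 13 is free => place at 13.
448 hashes to 11; slot 11 is free => place at 11.
100 hashes to 6; slot 6 is free => place at 6.
462 hashes to 7; 7,8 taken => place at 9.
550 hashes to 11; 11 taken => place at 12.
737 hashes to 11; 11,12,13 taken => place at 14.
176 hashes to 11; 11,12,13,14 taken => place at 15.
Table: [∅, 364, ∅, 306, ∅, ∅, 100, 938, 190, 462, ∅, 448, 550, 696, 737, 176, ∅]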